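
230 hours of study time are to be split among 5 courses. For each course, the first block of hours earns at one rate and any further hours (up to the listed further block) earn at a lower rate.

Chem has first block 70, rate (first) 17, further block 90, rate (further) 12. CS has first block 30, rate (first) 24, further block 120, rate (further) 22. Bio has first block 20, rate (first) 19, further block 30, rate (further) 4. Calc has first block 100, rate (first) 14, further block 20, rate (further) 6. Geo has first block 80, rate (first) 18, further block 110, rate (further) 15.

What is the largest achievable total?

4820

Treat each block as its own option and order by rate: CS/tier1 24 > CS/tier2 22 > Bio/tier1 19 > Geo/tier1 18 > Chem/tier1 17 > Geo/tier2 15 > Calc/tier1 14 > Chem/tier2 12 > Calc/tier2 6 > Bio/tier2 4.
Fill CS tier1 block (30 at 24) → 200 left.
CS/tier2 (22): +120 → 80 left.
Bio/tier1 (19): +20 → 60 left.
Geo tier1 at 18: only 60 left, fill 60.
Total = 24×30 + 22×120 + 19×20 + 18×60 = 4820.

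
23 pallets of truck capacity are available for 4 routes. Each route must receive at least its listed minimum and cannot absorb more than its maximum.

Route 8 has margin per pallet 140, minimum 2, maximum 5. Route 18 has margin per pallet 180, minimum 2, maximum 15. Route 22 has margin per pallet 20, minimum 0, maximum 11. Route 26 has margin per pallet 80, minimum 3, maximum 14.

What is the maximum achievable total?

Meeting every minimum uses 2+2+0+3 = 7 pallets, leaving 16.
Order the routes by margin per pallet: Route 18 180 > Route 8 140 > Route 26 80 > Route 22 20.
Route 18: +13 to 15 (cap) → 3 left.
Route 8 takes 3 more to reach its cap of 5 → 0 left.
Total = 140×5 + 180×15 + 80×3 = 3640.

3640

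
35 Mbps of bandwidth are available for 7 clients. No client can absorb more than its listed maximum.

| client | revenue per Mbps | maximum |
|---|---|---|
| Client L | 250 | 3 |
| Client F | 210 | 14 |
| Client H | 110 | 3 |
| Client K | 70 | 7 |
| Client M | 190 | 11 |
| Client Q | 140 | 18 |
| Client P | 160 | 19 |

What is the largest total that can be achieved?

Order the clients by revenue per Mbps: Client L 250 > Client F 210 > Client M 190 > Client P 160 > Client Q 140 > Client H 110 > Client K 70.
Client L: +3 to 3 (cap) — 32 left.
Client F: +14 to 14 (cap) — 18 left.
Client M: +11 to 11 (cap) — 7 left.
Client P has room for 19 but only 7 remain, so it gets 7.
Total = 250×3 + 210×14 + 190×11 + 160×7 = 6900.

6900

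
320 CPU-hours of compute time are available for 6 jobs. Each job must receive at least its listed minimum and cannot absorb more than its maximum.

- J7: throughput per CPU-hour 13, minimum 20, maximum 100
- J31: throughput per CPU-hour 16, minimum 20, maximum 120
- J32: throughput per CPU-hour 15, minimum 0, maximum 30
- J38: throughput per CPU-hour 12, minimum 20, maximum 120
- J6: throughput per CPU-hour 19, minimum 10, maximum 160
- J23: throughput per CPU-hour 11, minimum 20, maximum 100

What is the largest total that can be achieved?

5360

Meeting every minimum uses 20+20+0+20+10+20 = 90 CPU-hours, leaving 230.
Order the jobs by throughput per CPU-hour: J6 19 > J31 16 > J32 15 > J7 13 > J38 12 > J23 11.
Give J6 150 more to hit its cap of 160 — 80 left.
J31 has room for 100 more but only 80 remain, so it gets 100.
Total = 13×20 + 16×100 + 12×20 + 19×160 + 11×20 = 5360.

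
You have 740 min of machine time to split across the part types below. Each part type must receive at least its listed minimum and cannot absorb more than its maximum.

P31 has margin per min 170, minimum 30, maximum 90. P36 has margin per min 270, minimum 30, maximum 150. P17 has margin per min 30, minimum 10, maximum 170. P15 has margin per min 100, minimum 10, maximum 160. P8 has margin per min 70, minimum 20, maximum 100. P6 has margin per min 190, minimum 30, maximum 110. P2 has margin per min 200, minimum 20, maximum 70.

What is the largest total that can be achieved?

Meeting every minimum uses 30+30+10+10+20+30+20 = 150 min, leaving 590.
Highest margin per min first: P36 270 > P2 200 > P6 190 > P31 170 > P15 100 > P8 70 > P17 30.
Give P36 120 more to hit its cap of 150 ; 470 left.
Give P2 50 more to hit its cap of 70 ; 420 left.
Give P6 80 more to hit its cap of 110 ; 340 left.
Give P31 60 more to hit its cap of 90 ; 280 left.
P15 takes 150 more to reach its cap of 160 ; 130 left.
P8: +80 to 100 (cap) ; 50 left.
P17: +50 (room for 160) → 60. Pool exhausted.
Total = 170×90 + 270×150 + 30×60 + 100×160 + 70×100 + 190×110 + 200×70 = 115500.

115500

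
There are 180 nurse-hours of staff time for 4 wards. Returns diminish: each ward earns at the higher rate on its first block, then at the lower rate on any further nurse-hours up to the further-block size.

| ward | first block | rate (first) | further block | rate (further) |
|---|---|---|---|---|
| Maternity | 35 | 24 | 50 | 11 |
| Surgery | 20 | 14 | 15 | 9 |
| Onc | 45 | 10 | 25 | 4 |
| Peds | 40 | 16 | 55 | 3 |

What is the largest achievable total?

2660

Order all 8 blocks by rate: Maternity/T1 24 > Peds/T1 16 > Surgery/T1 14 > Maternity/T2 11 > Onc/T1 10 > Surgery/T2 9 > Onc/T2 4 > Peds/T2 3.
Maternity/T1 (24): +35 — 145 left.
Fill Peds T1 block (40 at 16) — 105 left.
Surgery T1 at 14: fill all 20 — 85 left.
Maternity T2 at 11: fill all 50 — 35 left.
Onc/T1: +35 of 45 at 10; pool empty.
Total = 24×35 + 16×40 + 14×20 + 11×50 + 10×35 = 2660.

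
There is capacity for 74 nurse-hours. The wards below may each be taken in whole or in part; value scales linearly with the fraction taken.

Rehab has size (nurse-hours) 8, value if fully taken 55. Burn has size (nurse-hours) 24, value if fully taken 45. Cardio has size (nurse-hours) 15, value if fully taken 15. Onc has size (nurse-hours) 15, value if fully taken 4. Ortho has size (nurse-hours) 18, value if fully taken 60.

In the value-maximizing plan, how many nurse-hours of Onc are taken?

Best value per unit of size first: Rehab 55/8≈6.88, Ortho 60/18≈3.33, Burn 45/24≈1.88, Cardio 15/15≈1, Onc 4/15≈0.267.
Take all of Rehab (8 nurse-hours, value 55) → 66 nurse-hours left.
Ortho: take in full, 18 nurse-hours for value 60 → 48 left.
All 24 nurse-hours of Burn fit (value 45) → 24 remain.
Take all of Cardio (15 nurse-hours, value 15) → 9 nurse-hours left.
Fill the last 9 nurse-hours with part of Onc: 9/15 of it earns 2.4.

9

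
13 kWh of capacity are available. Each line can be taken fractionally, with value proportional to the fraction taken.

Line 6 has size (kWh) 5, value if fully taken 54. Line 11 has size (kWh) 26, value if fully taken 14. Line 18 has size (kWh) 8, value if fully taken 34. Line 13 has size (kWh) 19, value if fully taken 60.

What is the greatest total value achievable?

Rank by value-to-size ratio: Line 6 54/5≈10.8, Line 18 34/8≈4.25, Line 13 60/19≈3.16, Line 11 14/26≈0.538.
Take all of Line 6 (5 kWh, value 54) → 8 kWh left.
Line 18: take in full, 8 kWh for value 34 → 0 left.
Total value = 88.

88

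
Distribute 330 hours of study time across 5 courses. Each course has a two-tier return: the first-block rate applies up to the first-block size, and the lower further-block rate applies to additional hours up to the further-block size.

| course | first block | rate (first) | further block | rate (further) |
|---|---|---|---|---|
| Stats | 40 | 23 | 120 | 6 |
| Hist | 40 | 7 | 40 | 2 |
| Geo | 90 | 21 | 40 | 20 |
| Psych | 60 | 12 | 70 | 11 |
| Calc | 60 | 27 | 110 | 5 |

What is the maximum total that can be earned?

6390

Treat each block as its own option and order by rate: Calc/T1 27 > Stats/T1 23 > Geo/T1 21 > Geo/T2 20 > Psych/T1 12 > Psych/T2 11 > Hist/T1 7 > Stats/T2 6 > Calc/T2 5 > Hist/T2 2.
Calc/T1 (27): +60 ; 270 left.
Stats T1 at 23: fill all 40 ; 230 left.
Fill Geo T1 block (90 at 21) ; 140 left.
Fill Geo T2 block (40 at 20) ; 100 left.
Fill Psych T1 block (60 at 12) ; 40 left.
Psych/T2: +40 of 70 at 11; pool empty.
Total = 27×60 + 23×40 + 21×90 + 20×40 + 12×60 + 11×40 = 6390.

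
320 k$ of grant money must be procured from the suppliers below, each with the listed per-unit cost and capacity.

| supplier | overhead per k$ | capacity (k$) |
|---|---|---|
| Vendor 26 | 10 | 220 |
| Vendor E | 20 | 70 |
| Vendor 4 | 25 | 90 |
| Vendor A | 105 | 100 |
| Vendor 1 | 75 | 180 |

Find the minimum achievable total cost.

4350

Use suppliers in increasing cost order.
Take 220 from Vendor 26 at 10 ; need 100 more.
Vendor E (20): use full 70 ; 30 k$ to go.
Take 30 from Vendor 4 at 25 to finish.
Vendor 1, Vendor A: unused.
Cost = 220×10 + 70×20 + 30×25 = 4350.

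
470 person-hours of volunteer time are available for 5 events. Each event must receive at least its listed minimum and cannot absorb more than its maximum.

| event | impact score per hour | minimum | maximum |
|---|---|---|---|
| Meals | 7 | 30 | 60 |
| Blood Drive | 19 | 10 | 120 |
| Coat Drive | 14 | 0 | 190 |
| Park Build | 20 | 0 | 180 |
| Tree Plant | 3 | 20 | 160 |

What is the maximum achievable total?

Meeting every minimum uses 30+10+0+0+20 = 60 person-hours, leaving 410.
Order the events by impact score per hour: Park Build 20 > Blood Drive 19 > Coat Drive 14 > Meals 7 > Tree Plant 3.
Park Build: +180 to 180 (cap) — 230 left.
Blood Drive: +110 to 120 (cap) — 120 left.
Only 120 left; Coat Drive takes them to reach 120.
Total = 7×30 + 19×120 + 14×120 + 20×180 + 3×20 = 7830.

7830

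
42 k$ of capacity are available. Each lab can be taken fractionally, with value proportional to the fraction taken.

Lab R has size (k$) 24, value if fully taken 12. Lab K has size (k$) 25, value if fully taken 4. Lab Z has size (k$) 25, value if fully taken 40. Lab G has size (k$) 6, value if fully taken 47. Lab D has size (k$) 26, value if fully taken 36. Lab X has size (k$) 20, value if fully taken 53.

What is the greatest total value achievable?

Rank by value-to-size ratio: Lab G 47/6≈7.83, Lab X 53/20≈2.65, Lab Z 40/25≈1.6, Lab D 36/26≈1.38, Lab R 12/24≈0.5, Lab K 4/25≈0.16.
Take all of Lab G (6 k$, value 47) — 36 k$ left.
All 20 k$ of Lab X fit (value 53) — 16 remain.
16 k$ left: a 16/25 share of Lab Z gives 40×16/25 = 25.6.
Total value = 125.6.

125.6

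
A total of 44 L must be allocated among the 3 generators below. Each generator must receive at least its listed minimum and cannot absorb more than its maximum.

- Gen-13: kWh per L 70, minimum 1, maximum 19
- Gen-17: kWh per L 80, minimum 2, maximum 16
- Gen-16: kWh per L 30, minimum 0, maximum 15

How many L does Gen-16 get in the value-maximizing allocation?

9

Meeting every minimum uses 1+2+0 = 3 L, leaving 41.
Rank by kWh per L: Gen-17 80 > Gen-13 70 > Gen-16 30.
Gen-17 takes 14 more to reach its cap of 16 — 27 left.
Gen-13: +18 to 19 (cap) — 9 left.
Only 9 left; Gen-16 takes them to reach 9.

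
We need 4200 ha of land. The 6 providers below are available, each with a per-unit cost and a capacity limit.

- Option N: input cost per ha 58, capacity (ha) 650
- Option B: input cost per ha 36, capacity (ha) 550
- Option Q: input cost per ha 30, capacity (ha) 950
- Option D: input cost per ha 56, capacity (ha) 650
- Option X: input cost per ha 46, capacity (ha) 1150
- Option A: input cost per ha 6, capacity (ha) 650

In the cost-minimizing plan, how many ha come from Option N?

Use providers in increasing cost order.
Option A at 6: take all 650 ha ; 3550 still needed.
Option Q at 30: take all 950 ha ; 2600 still needed.
Option B (36): use full 550 ; 2050 ha to go.
Option X (46): use full 1150 ; 900 ha to go.
Option D at 56: take all 650 ha ; 250 still needed.
Option N at 58: take 250 of its 650 ; requirement met.

250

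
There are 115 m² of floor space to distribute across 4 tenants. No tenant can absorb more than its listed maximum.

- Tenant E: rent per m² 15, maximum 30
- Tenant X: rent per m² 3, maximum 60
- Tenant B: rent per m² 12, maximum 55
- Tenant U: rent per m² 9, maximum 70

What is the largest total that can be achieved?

1380

Highest rent per m² first: Tenant E 15 > Tenant B 12 > Tenant U 9 > Tenant X 3.
Give Tenant E 30 to hit its cap of 30 — 85 left.
Tenant B takes 55 to reach its cap of 55 — 30 left.
Tenant U has room for 70 but only 30 remain, so it gets 30.
Total = 15×30 + 12×55 + 9×30 = 1380.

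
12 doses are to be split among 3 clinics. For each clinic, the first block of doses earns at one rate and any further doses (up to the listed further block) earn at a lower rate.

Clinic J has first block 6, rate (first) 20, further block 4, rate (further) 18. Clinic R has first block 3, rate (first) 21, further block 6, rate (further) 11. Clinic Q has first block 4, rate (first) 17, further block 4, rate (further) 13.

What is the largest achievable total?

237

Treat each block as its own option and order by rate: Clinic R/first 21 > Clinic J/first 20 > Clinic J/second 18 > Clinic Q/first 17 > Clinic Q/second 13 > Clinic R/second 11.
Clinic R first at 21: fill all 3 → 9 left.
Clinic J/first (20): +6 → 3 left.
3 remain; put them into Clinic J second at 18.
Total = 21×3 + 20×6 + 18×3 = 237.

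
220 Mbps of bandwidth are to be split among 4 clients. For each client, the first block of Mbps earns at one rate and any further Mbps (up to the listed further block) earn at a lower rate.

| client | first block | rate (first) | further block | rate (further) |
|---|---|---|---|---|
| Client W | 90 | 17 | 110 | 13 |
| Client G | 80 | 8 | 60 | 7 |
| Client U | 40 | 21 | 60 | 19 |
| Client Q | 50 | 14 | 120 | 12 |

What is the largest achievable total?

Treat each block as its own option and order by rate: Client U/tier1 21 > Client U/tier2 19 > Client W/tier1 17 > Client Q/tier1 14 > Client W/tier2 13 > Client Q/tier2 12 > Client G/tier1 8 > Client G/tier2 7.
Client U tier1 at 21: fill all 40 → 180 left.
Client U/tier2 (19): +60 → 120 left.
Client W tier1 at 17: fill all 90 → 30 left.
Client Q/tier1: +30 of 50 at 14; pool empty.
Total = 21×40 + 19×60 + 17×90 + 14×30 = 3930.

3930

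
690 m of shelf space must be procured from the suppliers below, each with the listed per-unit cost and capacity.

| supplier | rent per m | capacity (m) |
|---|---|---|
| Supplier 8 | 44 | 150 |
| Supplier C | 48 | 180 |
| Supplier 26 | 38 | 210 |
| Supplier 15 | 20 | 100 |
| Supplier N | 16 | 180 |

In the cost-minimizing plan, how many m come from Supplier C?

50

Fill from the cheapest supplier first.
Supplier N (16): use full 180 ; 510 m to go.
Supplier 15 at 20: take all 100 m ; 410 still needed.
Supplier 26 (38): use full 210 ; 200 m to go.
Take 150 from Supplier 8 at 44 ; need 50 more.
Supplier C (48): take the remaining 50 ; done.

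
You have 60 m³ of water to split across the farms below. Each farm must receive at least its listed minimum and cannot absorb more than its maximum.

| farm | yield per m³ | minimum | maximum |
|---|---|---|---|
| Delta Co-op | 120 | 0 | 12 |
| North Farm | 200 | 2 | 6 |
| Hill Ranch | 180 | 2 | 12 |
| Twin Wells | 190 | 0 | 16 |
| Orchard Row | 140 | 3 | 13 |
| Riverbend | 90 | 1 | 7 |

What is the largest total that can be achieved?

Meeting every minimum uses 0+2+2+0+3+1 = 8 m³, leaving 52.
Rank by yield per m³: North Farm 200 > Twin Wells 190 > Hill Ranch 180 > Orchard Row 140 > Delta Co-op 120 > Riverbend 90.
North Farm takes 4 more to reach its cap of 6 → 48 left.
Twin Wells takes 16 more to reach its cap of 16 → 32 left.
Hill Ranch takes 10 more to reach its cap of 12 → 22 left.
Give Orchard Row 10 more to hit its cap of 13 → 12 left.
Delta Co-op takes 12 more to reach its cap of 12 → 0 left.
Total = 120×12 + 200×6 + 180×12 + 190×16 + 140×13 + 90×1 = 9750.

9750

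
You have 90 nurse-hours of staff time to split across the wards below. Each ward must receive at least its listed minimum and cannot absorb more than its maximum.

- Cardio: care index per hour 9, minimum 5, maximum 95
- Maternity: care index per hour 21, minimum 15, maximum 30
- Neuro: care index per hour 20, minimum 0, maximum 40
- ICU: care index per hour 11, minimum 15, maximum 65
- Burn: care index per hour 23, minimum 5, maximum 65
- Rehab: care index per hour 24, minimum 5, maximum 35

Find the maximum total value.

Meeting every minimum uses 5+15+0+15+5+5 = 45 nurse-hours, leaving 45.
Order the wards by care index per hour: Rehab 24 > Burn 23 > Maternity 21 > Neuro 20 > ICU 11 > Cardio 9.
Rehab takes 30 more to reach its cap of 35 ; 15 left.
Burn: +15 (room for 60) → 20. Pool exhausted.
Total = 9×5 + 21×15 + 11×15 + 23×20 + 24×35 = 1825.

1825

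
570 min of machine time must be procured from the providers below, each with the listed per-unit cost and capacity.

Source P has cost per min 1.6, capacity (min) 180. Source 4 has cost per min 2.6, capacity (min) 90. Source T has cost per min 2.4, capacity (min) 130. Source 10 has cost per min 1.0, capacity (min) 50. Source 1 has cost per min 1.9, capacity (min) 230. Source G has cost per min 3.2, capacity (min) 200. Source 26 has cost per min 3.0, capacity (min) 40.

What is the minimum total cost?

Cheapest first:
Source 10 (1.0): use full 50 ; 520 min to go.
Source P at 1.6: take all 180 min ; 340 still needed.
Take 230 from Source 1 at 1.9 ; need 110 more.
Take 110 from Source T at 2.4 to finish.
Source 4, Source 26, Source G: unused.
Cost = 50×1.0 + 180×1.6 + 230×1.9 + 110×2.4 = 1039.

1039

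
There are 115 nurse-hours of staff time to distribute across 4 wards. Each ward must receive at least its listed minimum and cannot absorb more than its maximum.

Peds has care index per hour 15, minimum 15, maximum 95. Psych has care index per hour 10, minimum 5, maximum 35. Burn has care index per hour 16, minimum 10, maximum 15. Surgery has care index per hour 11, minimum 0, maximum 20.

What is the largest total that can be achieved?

Meeting every minimum uses 15+5+10+0 = 30 nurse-hours, leaving 85.
Rank by care index per hour: Burn 16 > Peds 15 > Surgery 11 > Psych 10.
Burn takes 5 more to reach its cap of 15 → 80 left.
Peds takes 80 more to reach its cap of 95 → 0 left.
Total = 15×95 + 10×5 + 16×15 = 1715.

1715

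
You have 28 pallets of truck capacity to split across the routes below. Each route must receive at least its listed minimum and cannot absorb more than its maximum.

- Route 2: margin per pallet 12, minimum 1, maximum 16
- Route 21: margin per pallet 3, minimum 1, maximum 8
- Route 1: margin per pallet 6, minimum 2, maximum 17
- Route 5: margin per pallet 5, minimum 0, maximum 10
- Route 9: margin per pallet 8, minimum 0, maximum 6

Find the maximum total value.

273

Meeting every minimum uses 1+1+2+0+0 = 4 pallets, leaving 24.
Rank by margin per pallet: Route 2 12 > Route 9 8 > Route 1 6 > Route 5 5 > Route 21 3.
Give Route 2 15 more to hit its cap of 16 — 9 left.
Route 9: +6 to 6 (cap) — 3 left.
Route 1: +3 (room for 15) → 5. Pool exhausted.
Total = 12×16 + 3×1 + 6×5 + 8×6 = 273.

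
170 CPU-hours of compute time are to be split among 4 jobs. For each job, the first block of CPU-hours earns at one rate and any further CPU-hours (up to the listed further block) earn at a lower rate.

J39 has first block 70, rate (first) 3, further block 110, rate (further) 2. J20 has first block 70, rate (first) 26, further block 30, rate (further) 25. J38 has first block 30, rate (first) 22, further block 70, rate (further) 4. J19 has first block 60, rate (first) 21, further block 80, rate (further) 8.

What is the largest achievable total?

Order all 8 blocks by rate: J20/T1 26 > J20/T2 25 > J38/T1 22 > J19/T1 21 > J19/T2 8 > J38/T2 4 > J39/T1 3 > J39/T2 2.
J20/T1 (26): +70 ; 100 left.
Fill J20 T2 block (30 at 25) ; 70 left.
J38 T1 at 22: fill all 30 ; 40 left.
40 remain; put them into J19 T1 at 21.
Total = 26×70 + 25×30 + 22×30 + 21×40 = 4070.

4070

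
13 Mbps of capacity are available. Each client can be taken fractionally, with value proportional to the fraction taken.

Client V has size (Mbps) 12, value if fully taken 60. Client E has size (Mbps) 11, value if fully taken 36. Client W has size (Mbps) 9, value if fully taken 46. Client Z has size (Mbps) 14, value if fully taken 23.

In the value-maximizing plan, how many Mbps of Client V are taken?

Best value per unit of size first: Client W 46/9≈5.11, Client V 60/12≈5, Client E 36/11≈3.27, Client Z 23/14≈1.64.
Take all of Client W (9 Mbps, value 46) → 4 Mbps left.
4 Mbps left: a 4/12 share of Client V gives 60×4/12 = 20.

4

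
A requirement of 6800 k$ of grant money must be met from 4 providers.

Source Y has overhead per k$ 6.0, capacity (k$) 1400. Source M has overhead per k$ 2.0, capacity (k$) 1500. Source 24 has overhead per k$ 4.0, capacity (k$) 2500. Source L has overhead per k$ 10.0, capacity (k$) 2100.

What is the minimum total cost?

Use providers in increasing cost order.
Source M (2.0): use full 1500 ; 5300 k$ to go.
Source 24 at 4.0: take all 2500 k$ ; 2800 still needed.
Source Y (6.0): use full 1400 ; 1400 k$ to go.
Source L at 10.0: take 1400 of its 2100 ; requirement met.
Cost = 1500×2.0 + 2500×4.0 + 1400×6.0 + 1400×10.0 = 35400.

35400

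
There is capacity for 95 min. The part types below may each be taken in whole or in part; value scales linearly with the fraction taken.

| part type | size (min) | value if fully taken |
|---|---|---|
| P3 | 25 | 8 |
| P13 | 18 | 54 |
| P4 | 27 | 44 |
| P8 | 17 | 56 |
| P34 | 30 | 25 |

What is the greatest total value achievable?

179.96

Best value per unit of size first: P8 56/17≈3.29, P13 54/18≈3, P4 44/27≈1.63, P34 25/30≈0.833, P3 8/25≈0.32.
P8: take in full, 17 min for value 56 — 78 left.
All 18 min of P13 fit (value 54) — 60 remain.
Take all of P4 (27 min, value 44) — 33 min left.
Take all of P34 (30 min, value 25) — 3 min left.
3 min left: a 3/25 share of P3 gives 8×3/25 = 0.96.
Total value = 179.96.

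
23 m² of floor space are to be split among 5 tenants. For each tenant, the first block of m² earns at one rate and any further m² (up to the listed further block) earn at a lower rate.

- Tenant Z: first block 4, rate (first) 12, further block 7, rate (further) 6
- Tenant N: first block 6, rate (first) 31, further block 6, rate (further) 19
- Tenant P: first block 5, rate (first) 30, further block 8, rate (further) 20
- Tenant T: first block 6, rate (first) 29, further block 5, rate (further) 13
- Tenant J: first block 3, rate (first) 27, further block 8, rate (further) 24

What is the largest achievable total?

Rank every tier by rate: Tenant N/tier1 31 > Tenant P/tier1 30 > Tenant T/tier1 29 > Tenant J/tier1 27 > Tenant J/tier2 24 > Tenant P/tier2 20 > Tenant N/tier2 19 > Tenant T/tier2 13 > Tenant Z/tier1 12 > Tenant Z/tier2 6.
Fill Tenant N tier1 block (6 at 31) — 17 left.
Tenant P tier1 at 30: fill all 5 — 12 left.
Tenant T/tier1 (29): +6 — 6 left.
Fill Tenant J tier1 block (3 at 27) — 3 left.
Tenant J/tier2: +3 of 8 at 24; pool empty.
Total = 31×6 + 30×5 + 29×6 + 27×3 + 24×3 = 663.

663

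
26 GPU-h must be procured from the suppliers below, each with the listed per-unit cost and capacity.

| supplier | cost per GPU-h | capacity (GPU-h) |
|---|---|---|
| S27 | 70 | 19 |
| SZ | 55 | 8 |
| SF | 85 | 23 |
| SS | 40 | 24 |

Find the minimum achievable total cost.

Fill from the cheapest supplier first.
Take 24 from SS at 40 — need 2 more.
Take 2 from SZ at 55 to finish.
S27, SF: unused.
Cost = 24×40 + 2×55 = 1070.

1070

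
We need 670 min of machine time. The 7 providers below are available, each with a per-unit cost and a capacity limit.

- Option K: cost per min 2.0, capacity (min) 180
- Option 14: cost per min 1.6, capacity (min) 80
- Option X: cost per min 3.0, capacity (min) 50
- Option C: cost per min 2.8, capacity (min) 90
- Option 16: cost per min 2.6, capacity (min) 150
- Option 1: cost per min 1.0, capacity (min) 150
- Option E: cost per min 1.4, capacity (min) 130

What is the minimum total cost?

Use providers in increasing cost order.
Option 1 at 1.0: take all 150 min — 520 still needed.
Option E (1.4): use full 130 — 390 min to go.
Take 80 from Option 14 at 1.6 — need 310 more.
Take 180 from Option K at 2.0 — need 130 more.
Option 16 at 2.6: take 130 of its 150 — requirement met.
Option C, Option X: unused.
Cost = 150×1.0 + 130×1.4 + 80×1.6 + 180×2.0 + 130×2.6 = 1158.

1158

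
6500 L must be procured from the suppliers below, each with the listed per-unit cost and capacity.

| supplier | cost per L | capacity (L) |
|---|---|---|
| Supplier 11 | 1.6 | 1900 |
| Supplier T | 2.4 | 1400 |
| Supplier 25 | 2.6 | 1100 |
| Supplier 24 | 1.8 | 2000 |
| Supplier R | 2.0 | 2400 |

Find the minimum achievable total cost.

Cheapest first:
Supplier 11 (1.6): use full 1900 ; 4600 L to go.
Take 2000 from Supplier 24 at 1.8 ; need 2600 more.
Take 2400 from Supplier R at 2.0 ; need 200 more.
Supplier T (2.4): take the remaining 200 ; done.
Supplier 25: unused.
Cost = 1900×1.6 + 2000×1.8 + 2400×2.0 + 200×2.4 = 11920.

11920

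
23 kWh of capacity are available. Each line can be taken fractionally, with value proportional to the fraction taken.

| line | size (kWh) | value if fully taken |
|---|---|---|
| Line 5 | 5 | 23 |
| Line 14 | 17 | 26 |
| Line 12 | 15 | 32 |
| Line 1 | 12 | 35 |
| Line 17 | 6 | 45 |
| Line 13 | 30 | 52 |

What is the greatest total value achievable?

Sort by value density: Line 17 45/6≈7.5, Line 5 23/5≈4.6, Line 1 35/12≈2.92, Line 12 32/15≈2.13, Line 13 52/30≈1.73, Line 14 26/17≈1.53.
All 6 kWh of Line 17 fit (value 45) — 17 remain.
Take all of Line 5 (5 kWh, value 23) — 12 kWh left.
Line 1: take in full, 12 kWh for value 35 — 0 left.
Total value = 103.

103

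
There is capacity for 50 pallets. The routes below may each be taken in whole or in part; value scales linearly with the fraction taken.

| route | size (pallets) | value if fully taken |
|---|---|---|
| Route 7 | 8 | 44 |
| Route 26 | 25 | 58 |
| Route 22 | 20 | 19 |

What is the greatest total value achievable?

Rank by value-to-size ratio: Route 7 44/8≈5.5, Route 26 58/25≈2.32, Route 22 19/20≈0.95.
All 8 pallets of Route 7 fit (value 44) — 42 remain.
Take all of Route 26 (25 pallets, value 58) — 17 pallets left.
17 pallets left: a 17/20 share of Route 22 gives 19×17/20 = 16.15.
Total value = 118.15.

118.15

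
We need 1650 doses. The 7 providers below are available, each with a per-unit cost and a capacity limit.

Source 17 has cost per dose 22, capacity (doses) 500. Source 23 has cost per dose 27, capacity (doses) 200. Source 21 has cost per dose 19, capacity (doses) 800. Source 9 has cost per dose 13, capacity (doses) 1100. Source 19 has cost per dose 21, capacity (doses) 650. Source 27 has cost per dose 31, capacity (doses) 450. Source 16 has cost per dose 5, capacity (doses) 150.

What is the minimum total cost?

Use providers in increasing cost order.
Take 150 from Source 16 at 5 — need 1500 more.
Source 9 at 13: take all 1100 doses — 400 still needed.
Source 21 at 19: take 400 of its 800 — requirement met.
Source 19, Source 17, Source 23, Source 27: unused.
Cost = 150×5 + 1100×13 + 400×19 = 22650.

22650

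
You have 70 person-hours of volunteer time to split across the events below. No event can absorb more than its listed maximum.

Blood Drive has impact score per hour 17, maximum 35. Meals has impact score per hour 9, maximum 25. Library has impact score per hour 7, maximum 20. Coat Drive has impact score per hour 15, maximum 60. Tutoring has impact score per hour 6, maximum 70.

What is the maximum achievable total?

1120

Highest impact score per hour first: Blood Drive 17 > Coat Drive 15 > Meals 9 > Library 7 > Tutoring 6.
Blood Drive: +35 to 35 (cap) ; 35 left.
Coat Drive has room for 60 but only 35 remain, so it gets 35.
Total = 17×35 + 15×35 = 1120.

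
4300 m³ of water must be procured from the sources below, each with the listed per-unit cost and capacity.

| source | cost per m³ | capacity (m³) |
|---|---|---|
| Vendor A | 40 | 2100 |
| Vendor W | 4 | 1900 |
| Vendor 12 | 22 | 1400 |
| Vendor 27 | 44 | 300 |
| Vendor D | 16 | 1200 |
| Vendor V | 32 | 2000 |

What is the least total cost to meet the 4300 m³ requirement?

53200

Cheapest first:
Vendor W (4): use full 1900 ; 2400 m³ to go.
Vendor D (16): use full 1200 ; 1200 m³ to go.
Vendor 12 at 22: take 1200 of its 1400 ; requirement met.
Vendor V, Vendor A, Vendor 27: unused.
Cost = 1900×4 + 1200×16 + 1200×22 = 53200.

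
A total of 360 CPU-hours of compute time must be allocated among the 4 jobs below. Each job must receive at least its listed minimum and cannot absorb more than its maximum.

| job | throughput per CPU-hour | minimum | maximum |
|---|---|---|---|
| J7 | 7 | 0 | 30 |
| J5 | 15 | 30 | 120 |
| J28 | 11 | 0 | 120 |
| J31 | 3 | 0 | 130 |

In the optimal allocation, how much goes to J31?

90

Meeting every minimum uses 0+30+0+0 = 30 CPU-hours, leaving 330.
Rank by throughput per CPU-hour: J5 15 > J28 11 > J7 7 > J31 3.
J5 takes 90 more to reach its cap of 120 ; 240 left.
Give J28 120 more to hit its cap of 120 ; 120 left.
Give J7 30 more to hit its cap of 30 ; 90 left.
Only 90 left; J31 takes them to reach 90.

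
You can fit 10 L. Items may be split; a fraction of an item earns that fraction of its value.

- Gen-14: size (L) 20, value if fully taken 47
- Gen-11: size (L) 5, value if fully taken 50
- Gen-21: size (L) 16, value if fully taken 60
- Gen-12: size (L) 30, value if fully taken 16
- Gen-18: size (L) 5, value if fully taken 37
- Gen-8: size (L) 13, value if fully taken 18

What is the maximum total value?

87

Sort by value density: Gen-11 50/5≈10, Gen-18 37/5≈7.4, Gen-21 60/16≈3.75, Gen-14 47/20≈2.35, Gen-8 18/13≈1.38, Gen-12 16/30≈0.533.
Take all of Gen-11 (5 L, value 50) → 5 L left.
Gen-18: take in full, 5 L for value 37 → 0 left.
Total value = 87.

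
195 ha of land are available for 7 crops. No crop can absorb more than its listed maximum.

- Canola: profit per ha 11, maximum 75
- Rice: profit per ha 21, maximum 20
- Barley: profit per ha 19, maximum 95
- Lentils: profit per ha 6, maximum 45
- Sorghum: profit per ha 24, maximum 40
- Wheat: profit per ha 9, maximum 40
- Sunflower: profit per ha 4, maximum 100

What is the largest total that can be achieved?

3625

Rank by profit per ha: Sorghum 24 > Rice 21 > Barley 19 > Canola 11 > Wheat 9 > Lentils 6 > Sunflower 4.
Sorghum takes 40 to reach its cap of 40 ; 155 left.
Rice takes 20 to reach its cap of 20 ; 135 left.
Barley takes 95 to reach its cap of 95 ; 40 left.
Only 40 left; Canola takes them to reach 40.
Total = 11×40 + 21×20 + 19×95 + 24×40 = 3625.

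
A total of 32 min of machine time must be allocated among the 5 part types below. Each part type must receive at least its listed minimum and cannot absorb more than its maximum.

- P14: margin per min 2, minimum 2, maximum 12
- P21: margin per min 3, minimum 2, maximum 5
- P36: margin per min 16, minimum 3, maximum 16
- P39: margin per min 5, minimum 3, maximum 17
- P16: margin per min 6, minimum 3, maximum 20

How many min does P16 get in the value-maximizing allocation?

Meeting every minimum uses 2+2+3+3+3 = 13 min, leaving 19.
Order the part types by margin per min: P36 16 > P16 6 > P39 5 > P21 3 > P14 2.
Give P36 13 more to hit its cap of 16 → 6 left.
P16 has room for 17 more but only 6 remain, so it gets 9.

9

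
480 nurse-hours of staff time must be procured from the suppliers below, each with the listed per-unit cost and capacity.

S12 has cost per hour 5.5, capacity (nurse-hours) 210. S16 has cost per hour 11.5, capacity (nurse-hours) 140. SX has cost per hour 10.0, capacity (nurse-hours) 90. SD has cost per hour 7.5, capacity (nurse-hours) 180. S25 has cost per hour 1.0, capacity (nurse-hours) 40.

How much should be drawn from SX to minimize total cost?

50

Cheapest first:
S25 at 1.0: take all 40 nurse-hours → 440 still needed.
Take 210 from S12 at 5.5 → need 230 more.
SD at 7.5: take all 180 nurse-hours → 50 still needed.
SX (10.0): take the remaining 50 → done.
S16: unused.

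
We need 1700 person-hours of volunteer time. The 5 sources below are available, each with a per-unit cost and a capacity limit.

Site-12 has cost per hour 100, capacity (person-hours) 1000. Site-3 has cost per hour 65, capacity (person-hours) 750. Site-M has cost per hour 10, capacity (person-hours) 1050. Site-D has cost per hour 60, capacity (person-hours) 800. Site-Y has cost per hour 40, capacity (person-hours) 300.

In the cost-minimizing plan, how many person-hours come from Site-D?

Cheapest first:
Site-M (10): use full 1050 — 650 person-hours to go.
Take 300 from Site-Y at 40 — need 350 more.
Site-D at 60: take 350 of its 800 — requirement met.
Site-3, Site-12: unused.

350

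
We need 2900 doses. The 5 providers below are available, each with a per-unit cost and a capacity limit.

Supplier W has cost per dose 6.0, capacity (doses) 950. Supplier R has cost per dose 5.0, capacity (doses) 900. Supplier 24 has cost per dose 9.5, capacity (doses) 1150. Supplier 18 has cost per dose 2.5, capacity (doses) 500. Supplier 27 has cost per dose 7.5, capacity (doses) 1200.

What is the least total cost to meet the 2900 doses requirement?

15575

Use providers in increasing cost order.
Supplier 18 at 2.5: take all 500 doses → 2400 still needed.
Supplier R at 5.0: take all 900 doses → 1500 still needed.
Supplier W (6.0): use full 950 → 550 doses to go.
Supplier 27 at 7.5: take 550 of its 1200 → requirement met.
Supplier 24: unused.
Cost = 500×2.5 + 900×5.0 + 950×6.0 + 550×7.5 = 15575.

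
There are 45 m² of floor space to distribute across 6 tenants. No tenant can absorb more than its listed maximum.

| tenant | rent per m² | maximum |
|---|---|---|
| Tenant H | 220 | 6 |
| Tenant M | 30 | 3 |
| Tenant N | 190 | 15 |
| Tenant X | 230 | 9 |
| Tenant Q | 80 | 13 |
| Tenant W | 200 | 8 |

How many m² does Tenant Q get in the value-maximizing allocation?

7

Order the tenants by rent per m²: Tenant X 230 > Tenant H 220 > Tenant W 200 > Tenant N 190 > Tenant Q 80 > Tenant M 30.
Give Tenant X 9 to hit its cap of 9 — 36 left.
Tenant H takes 6 to reach its cap of 6 — 30 left.
Tenant W takes 8 to reach its cap of 8 — 22 left.
Give Tenant N 15 to hit its cap of 15 — 7 left.
Tenant Q has room for 13 but only 7 remain, so it gets 7.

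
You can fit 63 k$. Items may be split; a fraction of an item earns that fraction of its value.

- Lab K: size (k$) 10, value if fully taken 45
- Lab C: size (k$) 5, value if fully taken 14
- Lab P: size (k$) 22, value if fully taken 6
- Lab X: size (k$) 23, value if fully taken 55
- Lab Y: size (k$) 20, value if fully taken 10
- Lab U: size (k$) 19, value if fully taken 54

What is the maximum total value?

Best value per unit of size first: Lab K 45/10≈4.5, Lab U 54/19≈2.84, Lab C 14/5≈2.8, Lab X 55/23≈2.39, Lab Y 10/20≈0.5, Lab P 6/22≈0.273.
All 10 k$ of Lab K fit (value 45) — 53 remain.
Take all of Lab U (19 k$, value 54) — 34 k$ left.
Lab C: take in full, 5 k$ for value 14 — 29 left.
Take all of Lab X (23 k$, value 55) — 6 k$ left.
Fill the last 6 k$ with part of Lab Y: 6/20 of it earns 3.
Total value = 171.

171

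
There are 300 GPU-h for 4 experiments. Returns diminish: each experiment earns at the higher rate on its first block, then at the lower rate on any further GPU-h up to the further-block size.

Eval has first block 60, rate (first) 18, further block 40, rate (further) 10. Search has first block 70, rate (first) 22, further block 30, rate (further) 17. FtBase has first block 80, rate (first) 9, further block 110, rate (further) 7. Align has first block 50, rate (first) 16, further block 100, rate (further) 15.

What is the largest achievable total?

5280

Rank every tier by rate: Search/tier1 22 > Eval/tier1 18 > Search/tier2 17 > Align/tier1 16 > Align/tier2 15 > Eval/tier2 10 > FtBase/tier1 9 > FtBase/tier2 7.
Fill Search tier1 block (70 at 22) → 230 left.
Eval/tier1 (18): +60 → 170 left.
Search/tier2 (17): +30 → 140 left.
Align tier1 at 16: fill all 50 → 90 left.
Align tier2 at 15: only 90 left, fill 90.
Total = 22×70 + 18×60 + 17×30 + 16×50 + 15×90 = 5280.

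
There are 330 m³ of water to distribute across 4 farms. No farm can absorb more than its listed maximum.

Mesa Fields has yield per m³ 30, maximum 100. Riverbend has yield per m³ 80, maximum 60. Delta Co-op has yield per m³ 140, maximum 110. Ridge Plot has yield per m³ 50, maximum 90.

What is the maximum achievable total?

26800

Order the farms by yield per m³: Delta Co-op 140 > Riverbend 80 > Ridge Plot 50 > Mesa Fields 30.
Delta Co-op: +110 to 110 (cap) ; 220 left.
Riverbend: +60 to 60 (cap) ; 160 left.
Ridge Plot: +90 to 90 (cap) ; 70 left.
Only 70 left; Mesa Fields takes them to reach 70.
Total = 30×70 + 80×60 + 140×110 + 50×90 = 26800.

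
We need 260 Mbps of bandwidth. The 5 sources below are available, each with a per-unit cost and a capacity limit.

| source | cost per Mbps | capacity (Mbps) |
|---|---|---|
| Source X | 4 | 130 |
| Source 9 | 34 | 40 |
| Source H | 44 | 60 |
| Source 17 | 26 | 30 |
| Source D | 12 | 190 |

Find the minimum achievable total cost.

2080

Use sources in increasing cost order.
Source X at 4: take all 130 Mbps ; 130 still needed.
Source D (12): take the remaining 130 ; done.
Source 17, Source 9, Source H: unused.
Cost = 130×4 + 130×12 = 2080.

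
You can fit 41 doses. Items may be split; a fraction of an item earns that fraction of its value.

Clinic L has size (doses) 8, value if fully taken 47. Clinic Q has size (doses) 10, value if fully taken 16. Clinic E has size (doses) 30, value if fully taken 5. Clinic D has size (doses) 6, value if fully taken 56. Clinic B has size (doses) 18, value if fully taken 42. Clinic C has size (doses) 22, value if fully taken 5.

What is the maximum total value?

Rank by value-to-size ratio: Clinic D 56/6≈9.33, Clinic L 47/8≈5.88, Clinic B 42/18≈2.33, Clinic Q 16/10≈1.6, Clinic C 5/22≈0.227, Clinic E 5/30≈0.167.
Take all of Clinic D (6 doses, value 56) ; 35 doses left.
Clinic L: take in full, 8 doses for value 47 ; 27 left.
Take all of Clinic B (18 doses, value 42) ; 9 doses left.
Fill the last 9 doses with part of Clinic Q: 9/10 of it earns 14.4.
Total value = 159.4.

159.4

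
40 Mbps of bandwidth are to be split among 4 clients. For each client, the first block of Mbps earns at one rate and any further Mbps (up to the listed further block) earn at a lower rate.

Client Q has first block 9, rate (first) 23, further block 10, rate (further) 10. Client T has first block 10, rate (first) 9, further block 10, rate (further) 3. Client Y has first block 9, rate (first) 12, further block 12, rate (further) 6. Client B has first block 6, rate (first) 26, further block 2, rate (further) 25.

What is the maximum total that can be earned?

Treat each block as its own option and order by rate: Client B/first 26 > Client B/second 25 > Client Q/first 23 > Client Y/first 12 > Client Q/second 10 > Client T/first 9 > Client Y/second 6 > Client T/second 3.
Fill Client B first block (6 at 26) → 34 left.
Fill Client B second block (2 at 25) → 32 left.
Fill Client Q first block (9 at 23) → 23 left.
Client Y/first (12): +9 → 14 left.
Client Q/second (10): +10 → 4 left.
Client T/first: +4 of 10 at 9; pool empty.
Total = 26×6 + 25×2 + 23×9 + 12×9 + 10×10 + 9×4 = 657.

657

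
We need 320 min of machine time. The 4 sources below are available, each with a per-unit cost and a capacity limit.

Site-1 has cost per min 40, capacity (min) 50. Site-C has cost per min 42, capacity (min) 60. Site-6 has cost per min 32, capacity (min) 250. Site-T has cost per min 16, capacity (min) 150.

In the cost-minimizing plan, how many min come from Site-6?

Fill from the cheapest source first.
Take 150 from Site-T at 16 → need 170 more.
Site-6 at 32: take 170 of its 250 → requirement met.
Site-1, Site-C: unused.

170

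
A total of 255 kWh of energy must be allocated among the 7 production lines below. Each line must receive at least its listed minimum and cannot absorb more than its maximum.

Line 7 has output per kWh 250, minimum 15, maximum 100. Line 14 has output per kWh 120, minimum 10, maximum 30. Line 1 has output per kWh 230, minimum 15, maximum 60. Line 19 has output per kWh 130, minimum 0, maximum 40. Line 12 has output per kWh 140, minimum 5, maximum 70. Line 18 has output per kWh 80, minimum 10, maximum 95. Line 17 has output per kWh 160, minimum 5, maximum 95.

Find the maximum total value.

52700

Meeting every minimum uses 15+10+15+0+5+10+5 = 60 kWh, leaving 195.
Rank by output per kWh: Line 7 250 > Line 1 230 > Line 17 160 > Line 12 140 > Line 19 130 > Line 14 120 > Line 18 80.
Line 7: +85 to 100 (cap) → 110 left.
Give Line 1 45 more to hit its cap of 60 → 65 left.
Only 65 left; Line 17 takes them to reach 70.
Total = 250×100 + 120×10 + 230×60 + 140×5 + 80×10 + 160×70 = 52700.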